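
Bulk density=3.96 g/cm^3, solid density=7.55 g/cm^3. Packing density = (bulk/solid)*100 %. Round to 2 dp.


Packing = (3.96/7.55)*100 = 52.45 %


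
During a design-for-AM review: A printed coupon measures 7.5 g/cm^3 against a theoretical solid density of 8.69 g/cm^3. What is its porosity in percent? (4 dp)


Porosity = (1-7.5/8.69)*100 = 13.6939 %


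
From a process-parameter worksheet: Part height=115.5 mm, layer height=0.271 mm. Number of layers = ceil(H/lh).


Layers = ceil(115.5/0.271) = 427


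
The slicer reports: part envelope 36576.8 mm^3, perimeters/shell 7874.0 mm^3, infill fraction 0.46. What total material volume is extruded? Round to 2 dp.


V_infill = (36576.8 - 7874.0) * 0.46 = 13203.29
V_total = 7874.0 + 13203.29 = 21077.29 mm^3


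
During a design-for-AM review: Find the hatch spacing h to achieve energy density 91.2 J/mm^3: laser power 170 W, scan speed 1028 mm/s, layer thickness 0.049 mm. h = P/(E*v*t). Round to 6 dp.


h = 170 / (91.2*1028*0.049) = 0.037005 mm


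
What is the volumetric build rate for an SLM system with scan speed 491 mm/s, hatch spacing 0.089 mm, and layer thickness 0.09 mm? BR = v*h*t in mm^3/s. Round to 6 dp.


Rate = 491 * 0.089 * 0.09 = 3.93291 mm^3/s


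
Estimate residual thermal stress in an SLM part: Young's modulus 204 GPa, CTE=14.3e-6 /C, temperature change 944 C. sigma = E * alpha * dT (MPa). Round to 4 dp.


sigma = 204*1000 * 14.3e-6 * 944 = 2753.8368 MPa


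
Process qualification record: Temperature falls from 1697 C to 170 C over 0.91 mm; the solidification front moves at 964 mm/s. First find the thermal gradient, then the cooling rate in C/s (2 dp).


G = (1697-170)/0.91 = 1678.02197802 C/mm
CR = 1678.02197802 * 964 = 1617613.19 C/s


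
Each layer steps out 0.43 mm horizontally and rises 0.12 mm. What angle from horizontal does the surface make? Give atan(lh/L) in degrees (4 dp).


angle = atan(0.12/0.43) = 15.5928 degrees


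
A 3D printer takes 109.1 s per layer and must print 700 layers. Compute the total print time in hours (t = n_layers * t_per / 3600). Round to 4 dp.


t = 700 * 109.1 / 3600 = 21.2139 hrs


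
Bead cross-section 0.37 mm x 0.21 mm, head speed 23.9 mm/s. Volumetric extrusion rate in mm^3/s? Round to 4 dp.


Rate = 0.37 * 0.21 * 23.9 = 1.857 mm^3/s


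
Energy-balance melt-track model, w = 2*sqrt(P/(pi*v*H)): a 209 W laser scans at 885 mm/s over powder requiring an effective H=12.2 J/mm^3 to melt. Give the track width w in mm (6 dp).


w = 2*sqrt(209/(pi*885*12.2)) = 0.156992 mm


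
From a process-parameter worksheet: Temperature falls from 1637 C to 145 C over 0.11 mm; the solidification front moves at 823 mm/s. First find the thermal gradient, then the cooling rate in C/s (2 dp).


G = (1637-145)/0.11 = 13563.63636364 C/mm
CR = 13563.63636364 * 823 = 11162872.73 C/s


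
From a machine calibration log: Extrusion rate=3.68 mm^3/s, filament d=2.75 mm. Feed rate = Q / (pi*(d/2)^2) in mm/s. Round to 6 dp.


A = pi*(2.75/2)^2 = 5.939574
v = 3.68 / 5.939574 = 0.619573 mm/s


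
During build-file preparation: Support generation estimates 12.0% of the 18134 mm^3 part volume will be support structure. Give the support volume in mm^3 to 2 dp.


V_support = 18134 * 0.12 = 2176.08 mm^3


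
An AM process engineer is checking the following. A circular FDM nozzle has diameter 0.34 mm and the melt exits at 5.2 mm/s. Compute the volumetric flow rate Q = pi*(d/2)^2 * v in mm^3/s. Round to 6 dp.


A = pi*(0.34/2)^2 = 0.09079203 mm^2
Q = 0.09079203 * 5.2 = 0.472119 mm^3/s


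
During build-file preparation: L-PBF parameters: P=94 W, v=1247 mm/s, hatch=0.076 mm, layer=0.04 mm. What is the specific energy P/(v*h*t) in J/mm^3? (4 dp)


Build rate = 1247 * 0.076 * 0.04 = 3.79088 mm^3/s
SE = 94 / 3.79088 = 24.7964 J/mm^3


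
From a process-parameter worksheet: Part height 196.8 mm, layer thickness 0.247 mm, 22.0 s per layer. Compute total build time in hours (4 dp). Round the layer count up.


Layers = ceil(196.8/0.247) = 797
t = 797 * 22.0 / 3600 = 4.8706 hrs


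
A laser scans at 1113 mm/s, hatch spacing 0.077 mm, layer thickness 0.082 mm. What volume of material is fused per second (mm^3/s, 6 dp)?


Rate = 1113 * 0.077 * 0.082 = 7.027482 mm^3/s


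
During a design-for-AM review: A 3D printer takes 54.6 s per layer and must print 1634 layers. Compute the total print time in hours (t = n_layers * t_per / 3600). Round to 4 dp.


t = 1634 * 54.6 / 3600 = 24.7823 hrs


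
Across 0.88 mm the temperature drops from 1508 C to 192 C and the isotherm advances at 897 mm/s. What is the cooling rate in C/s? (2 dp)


G = (1508-192)/0.88 = 1495.45454545 C/mm
CR = 1495.45454545 * 897 = 1341422.73 C/s


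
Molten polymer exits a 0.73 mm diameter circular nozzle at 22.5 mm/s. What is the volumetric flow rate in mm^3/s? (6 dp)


A = pi*(0.73/2)^2 = 0.41853868 mm^2
Q = 0.41853868 * 22.5 = 9.41712 mm^3/s


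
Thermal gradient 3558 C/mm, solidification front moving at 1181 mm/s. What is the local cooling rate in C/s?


CR = 3558 * 1181 = 4201998 C/s


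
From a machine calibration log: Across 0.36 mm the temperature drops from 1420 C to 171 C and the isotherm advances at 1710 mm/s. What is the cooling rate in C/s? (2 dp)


G = (1420-171)/0.36 = 3469.44444444 C/mm
CR = 3469.44444444 * 1710 = 5932750.0 C/s


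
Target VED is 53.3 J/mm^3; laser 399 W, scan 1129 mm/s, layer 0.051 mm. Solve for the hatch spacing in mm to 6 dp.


h = 399 / (53.3*1129*0.051) = 0.130011 mm


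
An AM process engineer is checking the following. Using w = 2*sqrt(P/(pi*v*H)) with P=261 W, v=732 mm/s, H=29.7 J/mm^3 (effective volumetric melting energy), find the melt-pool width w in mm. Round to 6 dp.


w = 2*sqrt(261/(pi*732*29.7)) = 0.123635 mm


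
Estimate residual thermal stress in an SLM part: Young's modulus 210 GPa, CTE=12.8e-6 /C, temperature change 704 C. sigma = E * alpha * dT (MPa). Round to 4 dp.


sigma = 210*1000 * 12.8e-6 * 704 = 1892.352 MPa


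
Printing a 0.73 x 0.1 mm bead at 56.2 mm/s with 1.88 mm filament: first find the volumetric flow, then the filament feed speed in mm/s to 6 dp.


Q = 0.73 * 0.1 * 56.2 = 4.1026 mm^3/s
A_fil = pi*(1.88/2)^2 = 2.77591127 mm^2
v_feed = 4.1026 / 2.77591127 = 1.477929 mm/s


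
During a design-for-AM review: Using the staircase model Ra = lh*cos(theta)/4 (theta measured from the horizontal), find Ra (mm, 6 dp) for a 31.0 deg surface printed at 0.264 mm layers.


Ra = 0.264 * cos(31.0) / 4 = 0.056573 mm


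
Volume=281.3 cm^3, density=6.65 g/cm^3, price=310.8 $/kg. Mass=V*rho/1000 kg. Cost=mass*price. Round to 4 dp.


Mass = 281.3*6.65/1000 = 1.870645 kg
Cost = 1.870645 * 310.8 = 581.3965 $


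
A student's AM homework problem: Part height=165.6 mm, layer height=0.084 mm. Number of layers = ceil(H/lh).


Layers = ceil(165.6/0.084) = 1972


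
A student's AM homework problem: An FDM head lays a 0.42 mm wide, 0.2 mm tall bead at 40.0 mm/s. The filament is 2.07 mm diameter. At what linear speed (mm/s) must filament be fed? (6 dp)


Q = 0.42 * 0.2 * 40.0 = 3.36 mm^3/s
A_fil = pi*(2.07/2)^2 = 3.36535259 mm^2
v_feed = 3.36 / 3.36535259 = 0.99841 mm/s


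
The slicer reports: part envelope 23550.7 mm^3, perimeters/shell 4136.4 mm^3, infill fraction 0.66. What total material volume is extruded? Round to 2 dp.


V_infill = (23550.7 - 4136.4) * 0.66 = 12813.44
V_total = 4136.4 + 12813.44 = 16949.84 mm^3


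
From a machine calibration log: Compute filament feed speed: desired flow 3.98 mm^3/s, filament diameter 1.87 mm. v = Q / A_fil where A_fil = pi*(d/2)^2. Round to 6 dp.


A = pi*(1.87/2)^2 = 2.746459
v = 3.98 / 2.746459 = 1.449139 mm/s


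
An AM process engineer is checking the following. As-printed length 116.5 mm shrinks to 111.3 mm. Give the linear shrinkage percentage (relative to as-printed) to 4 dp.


Shrinkage = ((116.5-111.3)/116.5)*100 = 4.4635 %


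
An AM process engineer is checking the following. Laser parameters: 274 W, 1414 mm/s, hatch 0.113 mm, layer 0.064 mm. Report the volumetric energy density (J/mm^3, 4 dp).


E = 274 / (1414*0.113*0.064) = 26.7943 J/mm^3


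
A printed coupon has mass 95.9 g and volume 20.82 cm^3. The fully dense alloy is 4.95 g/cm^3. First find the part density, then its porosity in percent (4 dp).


rho_part = 95.9 / 20.82 = 4.60614793 g/cm^3
Porosity = (1 - 4.60614793/4.95)*100 = 6.9465 %


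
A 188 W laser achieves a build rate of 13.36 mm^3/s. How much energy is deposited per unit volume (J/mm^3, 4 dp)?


SE = 188 / 13.36 = 14.0719 J/mm^3


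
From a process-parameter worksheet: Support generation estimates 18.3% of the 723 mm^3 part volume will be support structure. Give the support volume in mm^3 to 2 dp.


V_support = 723 * 0.183 = 132.31 mm^3


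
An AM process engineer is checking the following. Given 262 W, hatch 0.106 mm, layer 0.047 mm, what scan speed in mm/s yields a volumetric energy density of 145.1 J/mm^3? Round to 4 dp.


v = 262 / (145.1*0.106*0.047) = 362.435 mm/s


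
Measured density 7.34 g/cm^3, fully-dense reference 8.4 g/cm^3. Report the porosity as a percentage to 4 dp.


Porosity = (1-7.34/8.4)*100 = 12.619 %


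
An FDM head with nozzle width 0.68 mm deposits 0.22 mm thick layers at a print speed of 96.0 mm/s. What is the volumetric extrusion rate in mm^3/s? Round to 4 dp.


Rate = 0.68 * 0.22 * 96.0 = 14.3616 mm^3/s


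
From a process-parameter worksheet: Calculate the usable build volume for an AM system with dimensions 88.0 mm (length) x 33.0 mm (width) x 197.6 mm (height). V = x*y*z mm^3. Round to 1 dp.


V = 88.0 * 33.0 * 197.6 = 573830.4 mm^3


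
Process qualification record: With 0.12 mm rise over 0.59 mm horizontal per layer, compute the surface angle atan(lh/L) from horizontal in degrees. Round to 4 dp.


angle = atan(0.12/0.59) = 11.4966 degrees


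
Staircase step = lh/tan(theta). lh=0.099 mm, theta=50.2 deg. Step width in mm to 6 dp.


step = 0.099 / tan(50.2) = 0.082484 mm


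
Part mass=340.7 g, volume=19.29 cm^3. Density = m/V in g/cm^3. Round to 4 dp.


rho = 340.7 / 19.29 = 17.662 g/cm^3


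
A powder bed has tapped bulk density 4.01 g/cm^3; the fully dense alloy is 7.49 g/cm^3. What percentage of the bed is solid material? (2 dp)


Packing = (4.01/7.49)*100 = 53.54 %


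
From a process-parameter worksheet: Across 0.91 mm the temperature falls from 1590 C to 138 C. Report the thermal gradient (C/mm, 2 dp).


G = (1590-138)/0.91 = 1595.6 C/mm


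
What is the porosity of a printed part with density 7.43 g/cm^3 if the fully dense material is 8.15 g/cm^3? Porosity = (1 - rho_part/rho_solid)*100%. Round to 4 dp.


Porosity = (1-7.43/8.15)*100 = 8.8344 %


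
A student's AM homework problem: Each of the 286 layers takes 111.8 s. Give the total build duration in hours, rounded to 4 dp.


t = 286 * 111.8 / 3600 = 8.8819 hrs


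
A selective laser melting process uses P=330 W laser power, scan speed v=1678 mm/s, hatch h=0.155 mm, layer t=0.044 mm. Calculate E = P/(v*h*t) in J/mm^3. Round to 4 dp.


E = 330 / (1678*0.155*0.044) = 28.8362 J/mm^3


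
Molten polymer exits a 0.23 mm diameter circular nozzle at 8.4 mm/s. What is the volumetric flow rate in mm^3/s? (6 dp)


A = pi*(0.23/2)^2 = 0.04154756 mm^2
Q = 0.04154756 * 8.4 = 0.349 mm^3/s


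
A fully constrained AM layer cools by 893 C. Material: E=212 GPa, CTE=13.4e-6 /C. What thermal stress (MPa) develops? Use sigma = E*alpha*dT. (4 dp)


sigma = 212*1000 * 13.4e-6 * 893 = 2536.8344 MPa


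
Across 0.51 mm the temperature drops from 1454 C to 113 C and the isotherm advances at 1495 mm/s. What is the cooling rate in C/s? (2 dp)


G = (1454-113)/0.51 = 2629.41176471 C/mm
CR = 2629.41176471 * 1495 = 3930970.59 C/s


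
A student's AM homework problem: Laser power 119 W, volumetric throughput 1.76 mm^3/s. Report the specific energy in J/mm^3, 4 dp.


SE = 119 / 1.76 = 67.6136 J/mm^3


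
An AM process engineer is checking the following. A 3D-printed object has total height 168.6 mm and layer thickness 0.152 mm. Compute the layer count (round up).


Layers = ceil(168.6/0.152) = 1110


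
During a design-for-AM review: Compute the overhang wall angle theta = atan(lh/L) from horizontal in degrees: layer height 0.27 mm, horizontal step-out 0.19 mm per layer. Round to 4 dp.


angle = atan(0.27/0.19) = 54.8658 degrees


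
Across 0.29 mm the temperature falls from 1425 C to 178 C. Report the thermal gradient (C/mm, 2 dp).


G = (1425-178)/0.29 = 4300.0 C/mm


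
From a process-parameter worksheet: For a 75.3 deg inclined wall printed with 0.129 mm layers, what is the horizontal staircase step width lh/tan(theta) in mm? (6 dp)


step = 0.129 / tan(75.3) = 0.033843 mm


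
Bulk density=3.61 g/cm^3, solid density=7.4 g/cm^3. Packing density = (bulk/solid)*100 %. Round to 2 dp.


Packing = (3.61/7.4)*100 = 48.78 %


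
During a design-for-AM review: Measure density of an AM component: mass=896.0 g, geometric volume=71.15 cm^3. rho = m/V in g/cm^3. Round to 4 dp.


rho = 896.0 / 71.15 = 12.5931 g/cm^3


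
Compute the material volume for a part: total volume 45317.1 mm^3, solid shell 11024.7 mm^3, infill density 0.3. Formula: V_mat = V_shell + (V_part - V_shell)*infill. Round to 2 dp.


V_infill = (45317.1 - 11024.7) * 0.3 = 10287.72
V_total = 11024.7 + 10287.72 = 21312.42 mm^3


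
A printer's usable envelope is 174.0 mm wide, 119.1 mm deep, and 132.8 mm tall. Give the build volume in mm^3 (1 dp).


V = 174.0 * 119.1 * 132.8 = 2752067.5 mm^3


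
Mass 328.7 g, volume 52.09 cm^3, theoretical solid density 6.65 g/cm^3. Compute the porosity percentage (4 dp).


rho_part = 328.7 / 52.09 = 6.31023229 g/cm^3
Porosity = (1 - 6.31023229/6.65)*100 = 5.1093 %


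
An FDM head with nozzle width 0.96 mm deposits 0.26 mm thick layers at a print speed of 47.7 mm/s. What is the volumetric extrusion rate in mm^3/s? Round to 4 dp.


Rate = 0.96 * 0.26 * 47.7 = 11.9059 mm^3/s


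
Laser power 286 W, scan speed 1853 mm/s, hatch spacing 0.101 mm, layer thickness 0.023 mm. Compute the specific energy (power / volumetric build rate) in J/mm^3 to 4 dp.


Build rate = 1853 * 0.101 * 0.023 = 4.304519 mm^3/s
SE = 286 / 4.304519 = 66.4418 J/mm^3


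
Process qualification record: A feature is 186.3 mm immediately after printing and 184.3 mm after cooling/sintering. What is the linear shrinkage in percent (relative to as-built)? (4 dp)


Shrinkage = ((186.3-184.3)/186.3)*100 = 1.0735 %


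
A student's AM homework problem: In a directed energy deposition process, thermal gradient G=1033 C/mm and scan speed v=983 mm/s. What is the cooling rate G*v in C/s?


CR = 1033 * 983 = 1015439 C/s


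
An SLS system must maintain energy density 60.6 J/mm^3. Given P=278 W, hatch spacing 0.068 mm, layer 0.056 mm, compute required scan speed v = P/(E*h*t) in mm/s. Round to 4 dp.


v = 278 / (60.6*0.068*0.056) = 1204.6898 mm/s


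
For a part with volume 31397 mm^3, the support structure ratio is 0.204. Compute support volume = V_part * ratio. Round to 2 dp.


V_support = 31397 * 0.204 = 6404.99 mm^3


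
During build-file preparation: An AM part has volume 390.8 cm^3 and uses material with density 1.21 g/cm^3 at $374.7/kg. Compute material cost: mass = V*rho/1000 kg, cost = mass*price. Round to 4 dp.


Mass = 390.8*1.21/1000 = 0.472868 kg
Cost = 0.472868 * 374.7 = 177.1836 $


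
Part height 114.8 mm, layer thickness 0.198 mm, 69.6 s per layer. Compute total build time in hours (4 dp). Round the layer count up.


Layers = ceil(114.8/0.198) = 580
t = 580 * 69.6 / 3600 = 11.2133 hrs


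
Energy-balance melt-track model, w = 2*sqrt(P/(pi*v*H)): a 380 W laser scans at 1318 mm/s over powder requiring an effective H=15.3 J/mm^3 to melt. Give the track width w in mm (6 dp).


w = 2*sqrt(380/(pi*1318*15.3)) = 0.154897 mm


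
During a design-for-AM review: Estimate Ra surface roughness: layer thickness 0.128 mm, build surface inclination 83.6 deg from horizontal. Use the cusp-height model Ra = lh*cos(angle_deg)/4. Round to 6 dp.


Ra = 0.128 * cos(83.6) / 4 = 0.003567 mm


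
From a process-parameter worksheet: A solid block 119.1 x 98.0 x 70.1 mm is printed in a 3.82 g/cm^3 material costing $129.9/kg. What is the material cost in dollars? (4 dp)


V = 119.1 * 98.0 * 70.1 = 818193.18 mm^3 = 818.19318 cm^3
Mass = 818.19318 * 3.82 / 1000 = 3.12549795 kg
Cost = 3.12549795 * 129.9 = 406.0022 $


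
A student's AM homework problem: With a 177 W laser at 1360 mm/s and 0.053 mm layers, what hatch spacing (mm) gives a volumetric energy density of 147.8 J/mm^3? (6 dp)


h = 177 / (147.8*1360*0.053) = 0.016614 mm


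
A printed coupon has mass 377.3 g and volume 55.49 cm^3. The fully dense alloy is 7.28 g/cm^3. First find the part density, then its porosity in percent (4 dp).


rho_part = 377.3 / 55.49 = 6.79942332 g/cm^3
Porosity = (1 - 6.79942332/7.28)*100 = 6.6013 %


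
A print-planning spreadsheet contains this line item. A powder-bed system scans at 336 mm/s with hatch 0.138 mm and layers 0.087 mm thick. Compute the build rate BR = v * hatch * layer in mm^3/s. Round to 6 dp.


Rate = 336 * 0.138 * 0.087 = 4.034016 mm^3/s


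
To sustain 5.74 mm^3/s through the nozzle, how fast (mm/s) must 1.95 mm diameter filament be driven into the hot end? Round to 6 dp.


A = pi*(1.95/2)^2 = 2.986477
v = 5.74 / 2.986477 = 1.921997 mm/s


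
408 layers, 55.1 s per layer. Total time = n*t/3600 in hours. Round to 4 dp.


t = 408 * 55.1 / 3600 = 6.2447 hrs


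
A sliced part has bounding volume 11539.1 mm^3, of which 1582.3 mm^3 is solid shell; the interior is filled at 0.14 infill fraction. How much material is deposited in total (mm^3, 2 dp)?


V_infill = (11539.1 - 1582.3) * 0.14 = 1393.95
V_total = 1582.3 + 1393.95 = 2976.25 mm^3


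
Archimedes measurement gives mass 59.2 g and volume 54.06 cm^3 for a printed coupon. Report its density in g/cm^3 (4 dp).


rho = 59.2 / 54.06 = 1.0951 g/cm^3


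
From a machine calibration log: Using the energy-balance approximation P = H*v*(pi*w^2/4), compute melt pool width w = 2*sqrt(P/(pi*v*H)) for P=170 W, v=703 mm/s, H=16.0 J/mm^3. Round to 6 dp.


w = 2*sqrt(170/(pi*703*16.0)) = 0.138721 mm


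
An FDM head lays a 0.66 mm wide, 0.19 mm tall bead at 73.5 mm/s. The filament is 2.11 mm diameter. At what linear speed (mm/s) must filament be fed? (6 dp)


Q = 0.66 * 0.19 * 73.5 = 9.2169 mm^3/s
A_fil = pi*(2.11/2)^2 = 3.49667116 mm^2
v_feed = 9.2169 / 3.49667116 = 2.635907 mm/s


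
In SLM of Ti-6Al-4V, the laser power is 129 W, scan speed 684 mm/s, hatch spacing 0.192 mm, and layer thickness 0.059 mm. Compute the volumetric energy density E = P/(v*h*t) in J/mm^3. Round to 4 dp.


E = 129 / (684*0.192*0.059) = 16.6487 J/mm^3


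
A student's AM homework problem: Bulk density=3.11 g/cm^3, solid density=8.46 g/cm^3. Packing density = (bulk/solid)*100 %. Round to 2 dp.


Packing = (3.11/8.46)*100 = 36.76 %


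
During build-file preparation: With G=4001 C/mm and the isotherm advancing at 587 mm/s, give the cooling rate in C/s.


CR = 4001 * 587 = 2348587 C/s


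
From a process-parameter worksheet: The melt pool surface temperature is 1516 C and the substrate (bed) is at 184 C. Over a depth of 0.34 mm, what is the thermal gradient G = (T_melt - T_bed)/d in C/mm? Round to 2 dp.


G = (1516-184)/0.34 = 3917.65 C/mm


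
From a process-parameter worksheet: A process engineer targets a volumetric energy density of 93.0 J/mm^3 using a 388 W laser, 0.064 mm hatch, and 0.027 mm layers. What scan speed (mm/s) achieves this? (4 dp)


v = 388 / (93.0*0.064*0.027) = 2414.3767 mm/s


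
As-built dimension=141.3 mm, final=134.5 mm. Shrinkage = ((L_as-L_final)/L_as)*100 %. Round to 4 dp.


Shrinkage = ((141.3-134.5)/141.3)*100 = 4.8125 %


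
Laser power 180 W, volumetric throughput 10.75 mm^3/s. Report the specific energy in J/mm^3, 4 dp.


SE = 180 / 10.75 = 16.7442 J/mm^3


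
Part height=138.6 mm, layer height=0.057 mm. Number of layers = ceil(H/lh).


Layers = ceil(138.6/0.057) = 2432


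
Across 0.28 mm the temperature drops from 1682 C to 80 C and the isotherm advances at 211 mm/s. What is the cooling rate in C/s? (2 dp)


G = (1682-80)/0.28 = 5721.42857143 C/mm
CR = 5721.42857143 * 211 = 1207221.43 C/s


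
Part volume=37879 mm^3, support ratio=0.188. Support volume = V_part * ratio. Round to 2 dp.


V_support = 37879 * 0.188 = 7121.25 mm^3


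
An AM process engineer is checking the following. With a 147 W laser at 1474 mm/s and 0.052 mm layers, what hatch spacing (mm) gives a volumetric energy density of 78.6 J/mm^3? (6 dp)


h = 147 / (78.6*1474*0.052) = 0.0244 mm


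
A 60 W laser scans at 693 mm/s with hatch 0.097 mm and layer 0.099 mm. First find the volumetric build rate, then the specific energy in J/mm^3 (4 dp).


Build rate = 693 * 0.097 * 0.099 = 6.654879 mm^3/s
SE = 60 / 6.654879 = 9.0159 J/mm^3


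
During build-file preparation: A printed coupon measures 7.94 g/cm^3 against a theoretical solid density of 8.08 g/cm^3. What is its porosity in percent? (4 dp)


Porosity = (1-7.94/8.08)*100 = 1.7327 %


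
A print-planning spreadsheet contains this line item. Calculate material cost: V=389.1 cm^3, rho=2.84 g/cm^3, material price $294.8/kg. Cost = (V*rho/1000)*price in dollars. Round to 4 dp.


Mass = 389.1*2.84/1000 = 1.105044 kg
Cost = 1.105044 * 294.8 = 325.767 $


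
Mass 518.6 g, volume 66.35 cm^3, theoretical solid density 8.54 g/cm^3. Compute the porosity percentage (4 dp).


rho_part = 518.6 / 66.35 = 7.8161266 g/cm^3
Porosity = (1 - 7.8161266/8.54)*100 = 8.4763 %


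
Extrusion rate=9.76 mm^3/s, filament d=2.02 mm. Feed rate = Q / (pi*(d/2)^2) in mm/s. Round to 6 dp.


A = pi*(2.02/2)^2 = 3.204739
v = 9.76 / 3.204739 = 3.04549 mm/s


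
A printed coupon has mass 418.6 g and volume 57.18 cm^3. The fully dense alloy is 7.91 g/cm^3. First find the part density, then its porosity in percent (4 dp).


rho_part = 418.6 / 57.18 = 7.32074152 g/cm^3
Porosity = (1 - 7.32074152/7.91)*100 = 7.4495 %


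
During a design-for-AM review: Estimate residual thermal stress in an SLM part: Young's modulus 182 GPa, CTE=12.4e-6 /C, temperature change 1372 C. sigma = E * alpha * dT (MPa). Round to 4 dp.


sigma = 182*1000 * 12.4e-6 * 1372 = 3096.3296 MPa


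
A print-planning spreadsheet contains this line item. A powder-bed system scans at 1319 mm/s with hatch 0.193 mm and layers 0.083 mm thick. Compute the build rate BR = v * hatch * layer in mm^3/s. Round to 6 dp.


Rate = 1319 * 0.193 * 0.083 = 21.129061 mm^3/s


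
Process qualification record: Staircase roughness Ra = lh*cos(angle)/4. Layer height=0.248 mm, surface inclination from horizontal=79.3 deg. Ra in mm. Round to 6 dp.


Ra = 0.248 * cos(79.3) / 4 = 0.011511 mm


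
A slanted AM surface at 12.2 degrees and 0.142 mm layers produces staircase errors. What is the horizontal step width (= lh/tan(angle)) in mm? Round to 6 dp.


step = 0.142 / tan(12.2) = 0.656776 mm


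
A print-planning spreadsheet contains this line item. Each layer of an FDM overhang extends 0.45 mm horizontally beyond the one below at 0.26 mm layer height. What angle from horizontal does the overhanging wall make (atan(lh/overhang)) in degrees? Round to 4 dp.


angle = atan(0.26/0.45) = 30.0184 degrees


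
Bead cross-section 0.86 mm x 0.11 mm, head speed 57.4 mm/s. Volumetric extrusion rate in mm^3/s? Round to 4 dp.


Rate = 0.86 * 0.11 * 57.4 = 5.43 mm^3/s


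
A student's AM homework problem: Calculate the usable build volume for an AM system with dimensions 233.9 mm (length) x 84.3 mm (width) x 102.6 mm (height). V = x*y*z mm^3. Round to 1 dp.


V = 233.9 * 84.3 * 102.6 = 2023043.2 mm^3


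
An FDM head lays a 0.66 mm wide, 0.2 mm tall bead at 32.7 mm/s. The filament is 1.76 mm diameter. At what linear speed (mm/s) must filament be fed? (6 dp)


Q = 0.66 * 0.2 * 32.7 = 4.3164 mm^3/s
A_fil = pi*(1.76/2)^2 = 2.43284935 mm^2
v_feed = 4.3164 / 2.43284935 = 1.774216 mm/s


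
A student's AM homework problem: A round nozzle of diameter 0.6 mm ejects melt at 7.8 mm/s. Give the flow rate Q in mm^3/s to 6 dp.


A = pi*(0.6/2)^2 = 0.28274334 mm^2
Q = 0.28274334 * 7.8 = 2.205398 mm^3/s


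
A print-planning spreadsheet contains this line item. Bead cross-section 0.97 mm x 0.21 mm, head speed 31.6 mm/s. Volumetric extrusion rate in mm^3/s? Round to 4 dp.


Rate = 0.97 * 0.21 * 31.6 = 6.4369 mm^3/s


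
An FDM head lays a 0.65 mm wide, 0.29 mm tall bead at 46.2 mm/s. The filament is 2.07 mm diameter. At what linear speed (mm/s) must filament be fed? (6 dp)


Q = 0.65 * 0.29 * 46.2 = 8.7087 mm^3/s
A_fil = pi*(2.07/2)^2 = 3.36535259 mm^2
v_feed = 8.7087 / 3.36535259 = 2.587753 mm/s


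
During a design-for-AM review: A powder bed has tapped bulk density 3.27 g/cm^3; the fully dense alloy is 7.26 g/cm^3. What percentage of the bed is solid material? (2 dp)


Packing = (3.27/7.26)*100 = 45.04 %


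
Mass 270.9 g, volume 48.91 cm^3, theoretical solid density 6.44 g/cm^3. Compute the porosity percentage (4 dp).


rho_part = 270.9 / 48.91 = 5.53874463 g/cm^3
Porosity = (1 - 5.53874463/6.44)*100 = 13.9946 %


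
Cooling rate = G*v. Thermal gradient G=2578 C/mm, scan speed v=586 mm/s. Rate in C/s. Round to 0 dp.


CR = 2578 * 586 = 1510708 C/s


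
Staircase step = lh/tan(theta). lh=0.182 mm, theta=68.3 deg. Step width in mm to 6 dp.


step = 0.182 / tan(68.3) = 0.072427 mm


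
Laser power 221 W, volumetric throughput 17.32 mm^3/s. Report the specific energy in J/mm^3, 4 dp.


SE = 221 / 17.32 = 12.7598 J/mm^3


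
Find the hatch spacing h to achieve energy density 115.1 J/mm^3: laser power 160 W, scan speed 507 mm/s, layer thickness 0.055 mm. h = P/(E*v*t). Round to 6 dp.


h = 160 / (115.1*507*0.055) = 0.049851 mm


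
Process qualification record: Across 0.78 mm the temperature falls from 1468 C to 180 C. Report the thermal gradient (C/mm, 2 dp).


G = (1468-180)/0.78 = 1651.28 C/mm


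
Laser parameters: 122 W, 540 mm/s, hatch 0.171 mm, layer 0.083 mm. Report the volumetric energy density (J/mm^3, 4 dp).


E = 122 / (540*0.171*0.083) = 15.9181 J/mm^3


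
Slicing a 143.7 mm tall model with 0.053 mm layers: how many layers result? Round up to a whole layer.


Layers = ceil(143.7/0.053) = 2712


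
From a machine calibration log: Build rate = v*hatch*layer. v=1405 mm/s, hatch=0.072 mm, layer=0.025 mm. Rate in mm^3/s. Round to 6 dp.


Rate = 1405 * 0.072 * 0.025 = 2.529 mm^3/s


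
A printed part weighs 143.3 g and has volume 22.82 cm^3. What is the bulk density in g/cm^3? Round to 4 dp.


rho = 143.3 / 22.82 = 6.2796 g/cm^3


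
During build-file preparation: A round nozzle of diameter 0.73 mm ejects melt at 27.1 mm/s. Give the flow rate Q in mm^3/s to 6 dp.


A = pi*(0.73/2)^2 = 0.41853868 mm^2
Q = 0.41853868 * 27.1 = 11.342398 mm^3/s


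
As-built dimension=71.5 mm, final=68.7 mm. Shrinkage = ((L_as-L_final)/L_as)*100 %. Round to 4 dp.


Shrinkage = ((71.5-68.7)/71.5)*100 = 3.9161 %


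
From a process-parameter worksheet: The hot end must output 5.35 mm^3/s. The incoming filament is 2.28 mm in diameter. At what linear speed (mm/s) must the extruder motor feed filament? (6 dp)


A = pi*(2.28/2)^2 = 4.082814
v = 5.35 / 4.082814 = 1.310371 mm/s


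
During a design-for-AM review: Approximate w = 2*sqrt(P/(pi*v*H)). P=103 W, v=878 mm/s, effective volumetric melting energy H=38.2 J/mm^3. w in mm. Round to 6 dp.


w = 2*sqrt(103/(pi*878*38.2)) = 0.062531 mm


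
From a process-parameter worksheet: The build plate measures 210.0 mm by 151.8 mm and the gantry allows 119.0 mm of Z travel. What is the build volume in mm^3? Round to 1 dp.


V = 210.0 * 151.8 * 119.0 = 3793482.0 mm^3


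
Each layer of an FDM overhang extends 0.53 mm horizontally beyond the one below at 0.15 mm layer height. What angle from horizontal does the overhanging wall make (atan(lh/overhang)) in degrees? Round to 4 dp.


angle = atan(0.15/0.53) = 15.8025 degrees


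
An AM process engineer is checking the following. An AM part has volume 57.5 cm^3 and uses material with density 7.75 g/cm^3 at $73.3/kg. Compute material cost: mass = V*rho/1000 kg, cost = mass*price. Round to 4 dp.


Mass = 57.5*7.75/1000 = 0.445625 kg
Cost = 0.445625 * 73.3 = 32.6643 $


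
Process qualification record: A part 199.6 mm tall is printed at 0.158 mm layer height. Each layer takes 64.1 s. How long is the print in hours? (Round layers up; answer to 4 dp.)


Layers = ceil(199.6/0.158) = 1264
t = 1264 * 64.1 / 3600 = 22.5062 hrs


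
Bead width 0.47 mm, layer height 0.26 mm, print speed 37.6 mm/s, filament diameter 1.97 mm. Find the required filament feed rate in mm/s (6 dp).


Q = 0.47 * 0.26 * 37.6 = 4.59472 mm^3/s
A_fil = pi*(1.97/2)^2 = 3.04805173 mm^2
v_feed = 4.59472 / 3.04805173 = 1.507428 mm/s


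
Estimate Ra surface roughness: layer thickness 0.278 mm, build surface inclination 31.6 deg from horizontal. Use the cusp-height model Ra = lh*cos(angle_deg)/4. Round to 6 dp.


Ra = 0.278 * cos(31.6) / 4 = 0.059195 mm


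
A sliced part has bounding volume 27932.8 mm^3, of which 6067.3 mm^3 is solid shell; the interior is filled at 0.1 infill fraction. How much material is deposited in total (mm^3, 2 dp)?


V_infill = (27932.8 - 6067.3) * 0.1 = 2186.55
V_total = 6067.3 + 2186.55 = 8253.85 mm^3


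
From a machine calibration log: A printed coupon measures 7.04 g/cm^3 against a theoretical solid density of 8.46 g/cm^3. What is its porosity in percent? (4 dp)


Porosity = (1-7.04/8.46)*100 = 16.7849 %


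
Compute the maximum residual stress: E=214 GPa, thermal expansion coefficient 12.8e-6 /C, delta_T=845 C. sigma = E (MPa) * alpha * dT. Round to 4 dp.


sigma = 214*1000 * 12.8e-6 * 845 = 2314.624 MPa


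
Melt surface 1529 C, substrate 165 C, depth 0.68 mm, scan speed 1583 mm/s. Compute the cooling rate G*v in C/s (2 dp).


G = (1529-165)/0.68 = 2005.88235294 C/mm
CR = 2005.88235294 * 1583 = 3175311.76 C/s


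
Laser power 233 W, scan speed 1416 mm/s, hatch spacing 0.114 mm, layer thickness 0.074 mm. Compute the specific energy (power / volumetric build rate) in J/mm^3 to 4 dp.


Build rate = 1416 * 0.114 * 0.074 = 11.945376 mm^3/s
SE = 233 / 11.945376 = 19.5055 J/mm^3


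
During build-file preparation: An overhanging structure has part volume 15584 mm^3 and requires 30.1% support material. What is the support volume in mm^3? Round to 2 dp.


V_support = 15584 * 0.301 = 4690.78 mm^3


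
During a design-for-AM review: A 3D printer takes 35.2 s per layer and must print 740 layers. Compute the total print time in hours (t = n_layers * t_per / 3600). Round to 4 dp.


t = 740 * 35.2 / 3600 = 7.2356 hrs


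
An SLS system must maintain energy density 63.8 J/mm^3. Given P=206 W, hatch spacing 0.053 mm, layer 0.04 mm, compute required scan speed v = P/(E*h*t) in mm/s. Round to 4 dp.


v = 206 / (63.8*0.053*0.04) = 1523.0378 mm/s


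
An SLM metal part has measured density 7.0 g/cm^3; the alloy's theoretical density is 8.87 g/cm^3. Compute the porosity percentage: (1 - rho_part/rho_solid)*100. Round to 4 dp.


Porosity = (1-7.0/8.87)*100 = 21.0823 %


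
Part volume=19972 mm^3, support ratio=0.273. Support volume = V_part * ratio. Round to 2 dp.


V_support = 19972 * 0.273 = 5452.36 mm^3


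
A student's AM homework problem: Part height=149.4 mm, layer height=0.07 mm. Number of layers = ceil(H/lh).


Layers = ceil(149.4/0.07) = 2135


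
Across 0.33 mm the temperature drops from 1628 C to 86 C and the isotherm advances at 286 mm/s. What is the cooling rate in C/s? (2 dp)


G = (1628-86)/0.33 = 4672.72727273 C/mm
CR = 4672.72727273 * 286 = 1336400.0 C/s


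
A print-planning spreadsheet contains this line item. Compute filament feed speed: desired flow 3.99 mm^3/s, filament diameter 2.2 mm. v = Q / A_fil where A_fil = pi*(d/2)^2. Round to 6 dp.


A = pi*(2.2/2)^2 = 3.801327
v = 3.99 / 3.801327 = 1.049633 mm/s


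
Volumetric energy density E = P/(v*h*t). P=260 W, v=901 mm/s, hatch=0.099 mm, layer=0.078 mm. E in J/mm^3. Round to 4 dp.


E = 260 / (901*0.099*0.078) = 37.3696 J/mm^3


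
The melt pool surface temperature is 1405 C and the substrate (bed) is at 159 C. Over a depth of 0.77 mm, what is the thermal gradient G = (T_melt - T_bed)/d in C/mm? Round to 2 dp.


G = (1405-159)/0.77 = 1618.18 C/mm


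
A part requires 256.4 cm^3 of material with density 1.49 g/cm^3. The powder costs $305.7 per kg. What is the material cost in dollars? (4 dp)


Mass = 256.4*1.49/1000 = 0.382036 kg
Cost = 0.382036 * 305.7 = 116.7884 $


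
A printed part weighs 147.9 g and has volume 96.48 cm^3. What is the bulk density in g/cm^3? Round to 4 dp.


rho = 147.9 / 96.48 = 1.533 g/cm^3


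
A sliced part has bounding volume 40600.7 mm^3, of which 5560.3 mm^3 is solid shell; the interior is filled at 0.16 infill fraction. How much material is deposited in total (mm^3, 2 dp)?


V_infill = (40600.7 - 5560.3) * 0.16 = 5606.46
V_total = 5560.3 + 5606.46 = 11166.76 mm^3


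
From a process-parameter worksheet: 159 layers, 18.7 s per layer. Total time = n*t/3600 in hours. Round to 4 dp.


t = 159 * 18.7 / 3600 = 0.8259 hrs


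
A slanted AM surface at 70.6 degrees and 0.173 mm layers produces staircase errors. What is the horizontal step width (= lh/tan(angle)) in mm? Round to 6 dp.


step = 0.173 / tan(70.6) = 0.060923 mm


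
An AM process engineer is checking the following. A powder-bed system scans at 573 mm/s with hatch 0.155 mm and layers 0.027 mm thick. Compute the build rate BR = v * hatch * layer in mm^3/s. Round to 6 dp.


Rate = 573 * 0.155 * 0.027 = 2.398005 mm^3/s


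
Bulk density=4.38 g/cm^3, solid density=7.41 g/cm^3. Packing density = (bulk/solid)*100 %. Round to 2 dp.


Packing = (4.38/7.41)*100 = 59.11 %


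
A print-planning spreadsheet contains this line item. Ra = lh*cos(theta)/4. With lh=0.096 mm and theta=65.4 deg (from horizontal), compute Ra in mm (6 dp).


Ra = 0.096 * cos(65.4) / 4 = 0.009991 mm


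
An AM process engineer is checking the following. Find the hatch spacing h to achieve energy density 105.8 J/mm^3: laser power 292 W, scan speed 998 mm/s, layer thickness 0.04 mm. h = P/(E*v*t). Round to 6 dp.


h = 292 / (105.8*998*0.04) = 0.069136 mm


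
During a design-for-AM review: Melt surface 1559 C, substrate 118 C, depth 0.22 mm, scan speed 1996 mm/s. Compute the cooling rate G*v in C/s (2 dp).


G = (1559-118)/0.22 = 6550.0 C/mm
CR = 6550.0 * 1996 = 13073800.0 C/s


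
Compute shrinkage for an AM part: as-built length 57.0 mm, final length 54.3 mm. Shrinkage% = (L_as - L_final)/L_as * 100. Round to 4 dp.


Shrinkage = ((57.0-54.3)/57.0)*100 = 4.7368 %


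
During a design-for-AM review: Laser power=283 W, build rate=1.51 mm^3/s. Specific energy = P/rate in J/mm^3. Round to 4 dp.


SE = 283 / 1.51 = 187.4172 J/mm^3


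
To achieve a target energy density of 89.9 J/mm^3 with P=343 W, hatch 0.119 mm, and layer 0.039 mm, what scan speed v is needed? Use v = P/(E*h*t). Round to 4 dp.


v = 343 / (89.9*0.119*0.039) = 822.0966 mm/s


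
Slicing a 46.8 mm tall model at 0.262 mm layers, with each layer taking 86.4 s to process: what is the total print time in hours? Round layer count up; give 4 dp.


Layers = ceil(46.8/0.262) = 179
t = 179 * 86.4 / 3600 = 4.296 hrs


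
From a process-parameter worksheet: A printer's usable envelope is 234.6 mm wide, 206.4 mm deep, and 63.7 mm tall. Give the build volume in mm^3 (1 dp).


V = 234.6 * 206.4 * 63.7 = 3084445.7 mm^3


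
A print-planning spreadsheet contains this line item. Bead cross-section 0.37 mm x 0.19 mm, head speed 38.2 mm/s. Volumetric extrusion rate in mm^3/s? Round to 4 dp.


Rate = 0.37 * 0.19 * 38.2 = 2.6855 mm^3/s


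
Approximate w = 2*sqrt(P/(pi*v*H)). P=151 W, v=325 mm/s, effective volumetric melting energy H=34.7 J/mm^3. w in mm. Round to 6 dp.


w = 2*sqrt(151/(pi*325*34.7)) = 0.130568 mm


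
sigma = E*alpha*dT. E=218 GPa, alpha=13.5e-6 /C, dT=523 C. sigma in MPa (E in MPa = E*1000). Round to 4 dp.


sigma = 218*1000 * 13.5e-6 * 523 = 1539.189 MPa


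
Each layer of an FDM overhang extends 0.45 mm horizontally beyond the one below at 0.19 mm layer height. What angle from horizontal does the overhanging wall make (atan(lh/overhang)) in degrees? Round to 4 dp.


angle = atan(0.19/0.45) = 22.8906 degrees


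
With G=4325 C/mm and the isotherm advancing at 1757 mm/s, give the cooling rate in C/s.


CR = 4325 * 1757 = 7599025 C/s


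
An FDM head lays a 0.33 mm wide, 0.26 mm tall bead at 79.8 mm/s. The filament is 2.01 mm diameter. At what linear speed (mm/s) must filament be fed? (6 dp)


Q = 0.33 * 0.26 * 79.8 = 6.84684 mm^3/s
A_fil = pi*(2.01/2)^2 = 3.17308712 mm^2
v_feed = 6.84684 / 3.17308712 = 2.157785 mm/s


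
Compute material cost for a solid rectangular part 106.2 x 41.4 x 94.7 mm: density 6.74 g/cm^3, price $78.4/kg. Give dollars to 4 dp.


V = 106.2 * 41.4 * 94.7 = 416365.596 mm^3 = 416.365596 cm^3
Mass = 416.365596 * 6.74 / 1000 = 2.80630412 kg
Cost = 2.80630412 * 78.4 = 220.0142 $


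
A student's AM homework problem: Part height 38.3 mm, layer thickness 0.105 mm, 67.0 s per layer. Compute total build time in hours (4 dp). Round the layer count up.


Layers = ceil(38.3/0.105) = 365
t = 365 * 67.0 / 3600 = 6.7931 hrs


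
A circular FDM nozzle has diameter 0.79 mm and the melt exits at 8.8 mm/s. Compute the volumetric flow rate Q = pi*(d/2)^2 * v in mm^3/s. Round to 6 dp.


A = pi*(0.79/2)^2 = 0.49016699 mm^2
Q = 0.49016699 * 8.8 = 4.31347 mm^3/s


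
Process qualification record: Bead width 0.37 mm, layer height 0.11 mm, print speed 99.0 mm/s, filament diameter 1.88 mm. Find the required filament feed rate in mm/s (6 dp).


Q = 0.37 * 0.11 * 99.0 = 4.0293 mm^3/s
A_fil = pi*(1.88/2)^2 = 2.77591127 mm^2
v_feed = 4.0293 / 2.77591127 = 1.451523 mm/s


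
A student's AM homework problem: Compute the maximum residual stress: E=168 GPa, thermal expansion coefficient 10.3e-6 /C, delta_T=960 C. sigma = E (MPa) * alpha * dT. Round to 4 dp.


sigma = 168*1000 * 10.3e-6 * 960 = 1661.184 MPa


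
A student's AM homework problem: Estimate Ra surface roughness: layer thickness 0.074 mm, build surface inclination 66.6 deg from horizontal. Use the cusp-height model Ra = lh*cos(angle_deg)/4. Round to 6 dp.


Ra = 0.074 * cos(66.6) / 4 = 0.007347 mm


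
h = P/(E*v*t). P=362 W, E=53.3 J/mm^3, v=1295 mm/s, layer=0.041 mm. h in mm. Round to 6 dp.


h = 362 / (53.3*1295*0.041) = 0.127917 mm


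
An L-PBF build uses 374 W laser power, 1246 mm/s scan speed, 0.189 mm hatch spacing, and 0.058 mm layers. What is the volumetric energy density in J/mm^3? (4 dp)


E = 374 / (1246*0.189*0.058) = 27.3819 J/mm^3


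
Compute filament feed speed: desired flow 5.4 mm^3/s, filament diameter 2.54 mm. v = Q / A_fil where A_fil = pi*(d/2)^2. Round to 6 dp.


A = pi*(2.54/2)^2 = 5.067075
v = 5.4 / 5.067075 = 1.065704 mm/s


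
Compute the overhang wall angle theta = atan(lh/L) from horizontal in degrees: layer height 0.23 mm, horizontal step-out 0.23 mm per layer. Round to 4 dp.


angle = atan(0.23/0.23) = 45.0 degrees


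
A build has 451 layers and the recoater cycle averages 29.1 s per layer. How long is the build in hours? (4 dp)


t = 451 * 29.1 / 3600 = 3.6456 hrs
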